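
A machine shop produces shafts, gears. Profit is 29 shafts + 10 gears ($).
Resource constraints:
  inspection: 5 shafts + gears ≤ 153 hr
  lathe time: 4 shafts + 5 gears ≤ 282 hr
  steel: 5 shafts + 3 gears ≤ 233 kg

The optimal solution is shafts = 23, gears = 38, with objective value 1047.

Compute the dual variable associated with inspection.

5

At the optimum: inspection uses 153 of 153 (binding); lathe time uses 282 of 282 (binding); steel uses 229 of 233 (slack = 4).
Since steel is not tight, its dual is 0.
From A_Bᵀ y = c: 5·y_inspection + 4·y_lathe time = 29; 1·y_inspection + 5·y_lathe time = 10.
This yields shadow prices y_inspection = 5, y_lathe time = 1.
Shadow price of inspection = 5.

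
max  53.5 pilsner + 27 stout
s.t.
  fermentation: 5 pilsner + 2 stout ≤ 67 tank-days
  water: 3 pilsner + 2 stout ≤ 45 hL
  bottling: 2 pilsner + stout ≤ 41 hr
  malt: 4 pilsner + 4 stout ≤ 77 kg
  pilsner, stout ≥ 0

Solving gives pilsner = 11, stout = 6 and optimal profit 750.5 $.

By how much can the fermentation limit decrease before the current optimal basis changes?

9

Binding constraints: fermentation, water. The basis is B = [[5,2],[3,2]] with det 4.
Per unit decrease in fermentation, x* moves by d = (-0.5, 0.75).
The basis stays optimal until malt becomes binding; allowable decrease = 9 tank-days.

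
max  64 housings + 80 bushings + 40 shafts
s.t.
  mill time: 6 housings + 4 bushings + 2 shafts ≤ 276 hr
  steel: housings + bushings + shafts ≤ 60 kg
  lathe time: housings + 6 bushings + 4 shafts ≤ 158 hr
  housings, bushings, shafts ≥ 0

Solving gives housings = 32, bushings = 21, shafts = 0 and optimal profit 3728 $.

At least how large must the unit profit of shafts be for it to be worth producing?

Check each constraint at x*: mill time 276/276 (tight); steel 53/60 (slack 7); lathe time 158/158 (tight).
By complementary slackness, y = 0 for the non-binding constraint.
Dual feasibility on the basic columns requires 6·y_mill time + 1·y_lathe time = 64, 4·y_mill time + 6·y_lathe time = 80.
Solving: y_mill time = 9.5, y_lathe time = 7.
shafts enters the basis when its profit ≥ yᵀa₃ = 9.5·2 + 7·4 = 47.

47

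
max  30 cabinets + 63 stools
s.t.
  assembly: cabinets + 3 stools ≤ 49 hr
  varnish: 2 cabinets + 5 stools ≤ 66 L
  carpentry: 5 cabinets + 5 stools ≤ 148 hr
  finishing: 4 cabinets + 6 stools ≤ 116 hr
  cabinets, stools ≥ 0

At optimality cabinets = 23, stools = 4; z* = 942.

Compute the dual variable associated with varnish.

At the optimum: assembly uses 35 of 49 (slack = 14); varnish uses 66 of 66 (binding); carpentry uses 135 of 148 (slack = 13); finishing uses 116 of 116 (binding).
Since assembly, carpentry are not tight, their duals are 0.
From A_Bᵀ y = c: 2·y_varnish + 4·y_finishing = 30; 5·y_varnish + 6·y_finishing = 63.
→ y_varnish = 9 and y_finishing = 3.
Shadow price of varnish = 9.

9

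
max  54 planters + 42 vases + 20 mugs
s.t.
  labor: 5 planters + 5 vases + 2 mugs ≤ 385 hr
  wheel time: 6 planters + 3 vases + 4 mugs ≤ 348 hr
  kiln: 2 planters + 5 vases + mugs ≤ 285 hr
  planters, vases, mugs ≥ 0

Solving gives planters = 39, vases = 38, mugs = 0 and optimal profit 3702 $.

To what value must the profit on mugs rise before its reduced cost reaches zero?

28

Check each constraint at x*: labor 385/385 (tight); wheel time 348/348 (tight); kiln 268/285 (slack 17).
By complementary slackness, y = 0 for the non-binding constraint.
Dual feasibility on the basic columns requires 5·y_labor + 6·y_wheel time = 54, 5·y_labor + 3·y_wheel time = 42.
Solving: y_labor = 6, y_wheel time = 4.
mugs enters the basis when its profit ≥ yᵀa₃ = 6·2 + 4·4 = 28.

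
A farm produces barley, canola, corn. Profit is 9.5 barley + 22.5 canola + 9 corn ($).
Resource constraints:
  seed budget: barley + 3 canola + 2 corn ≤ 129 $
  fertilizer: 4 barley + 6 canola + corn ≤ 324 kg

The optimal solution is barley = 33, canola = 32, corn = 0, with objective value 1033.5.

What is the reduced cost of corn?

-3

At the optimum: seed budget uses 129 of 129 (binding); fertilizer uses 324 of 324 (binding).
The binding rows give the dual system: 1·y_seed budget + 4·y_fertilizer = 9.5 and 3·y_seed budget + 6·y_fertilizer = 22.5.
Solving: y_seed budget = 5.5, y_fertilizer = 1.
Reduced cost of corn: c₃ − yᵀa₃ = 9 − (5.5·2 + 1·1) = 9 − 12 = -3.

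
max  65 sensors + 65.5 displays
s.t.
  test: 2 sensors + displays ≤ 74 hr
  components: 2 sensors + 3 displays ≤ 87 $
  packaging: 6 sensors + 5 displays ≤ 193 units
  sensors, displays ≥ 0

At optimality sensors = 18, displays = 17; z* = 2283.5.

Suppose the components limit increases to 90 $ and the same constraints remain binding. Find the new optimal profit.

2309

Binding: components and packaging. Non-binding: test (21 unused).
Slack constraints have shadow price 0 (complementary slackness).
Dual feasibility on the basic columns requires 2·y_components + 6·y_packaging = 65, 3·y_components + 5·y_packaging = 65.5.
→ y_components = 8.5 and y_packaging = 8.
Δz = y_components·Δb = 8.5 × (3) = 25.5, so new z* = 2283.5 + 25.5 = 2309.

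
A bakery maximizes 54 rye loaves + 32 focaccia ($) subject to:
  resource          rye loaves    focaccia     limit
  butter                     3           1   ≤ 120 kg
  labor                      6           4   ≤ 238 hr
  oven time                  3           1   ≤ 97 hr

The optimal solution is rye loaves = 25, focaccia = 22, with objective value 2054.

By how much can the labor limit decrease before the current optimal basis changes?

Binding constraints: labor, oven time. The basis is B = [[6,4],[3,1]] with det -6.
Per unit decrease in labor, x* moves by d = (0.1667, -0.5).
The basis stays optimal until focaccia reaches 0; allowable decrease = 44 hr.

44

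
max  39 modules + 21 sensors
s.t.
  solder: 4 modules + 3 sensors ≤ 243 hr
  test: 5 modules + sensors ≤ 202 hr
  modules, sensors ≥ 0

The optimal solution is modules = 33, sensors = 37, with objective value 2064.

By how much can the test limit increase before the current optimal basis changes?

101.75

Binding constraints: solder, test. The basis is B = [[4,3],[5,1]] with det -11.
Per unit increase in test, x* moves by d = (0.2727, -0.3636).
The basis stays optimal until sensors reaches 0; allowable increase = 101.75 hr.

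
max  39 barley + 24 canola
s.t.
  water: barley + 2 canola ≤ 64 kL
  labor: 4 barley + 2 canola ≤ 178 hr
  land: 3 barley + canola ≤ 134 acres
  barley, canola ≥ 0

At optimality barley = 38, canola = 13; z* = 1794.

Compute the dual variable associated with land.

Binding: water and labor. Non-binding: land (7 unused).
Slack constraints have shadow price 0 (complementary slackness).
The binding rows give the dual system: 1·y_water + 4·y_labor = 39 and 2·y_water + 2·y_labor = 24.
This yields shadow prices y_water = 3, y_labor = 9.
Shadow price of land = 0.

0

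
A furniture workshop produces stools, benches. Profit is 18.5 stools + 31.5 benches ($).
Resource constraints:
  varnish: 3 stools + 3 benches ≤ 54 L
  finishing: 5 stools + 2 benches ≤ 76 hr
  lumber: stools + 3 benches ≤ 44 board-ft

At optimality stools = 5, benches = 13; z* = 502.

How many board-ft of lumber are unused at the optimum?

0

lumber used = 1·5 + 3·13 = 44; slack = 44 − 44 = 0.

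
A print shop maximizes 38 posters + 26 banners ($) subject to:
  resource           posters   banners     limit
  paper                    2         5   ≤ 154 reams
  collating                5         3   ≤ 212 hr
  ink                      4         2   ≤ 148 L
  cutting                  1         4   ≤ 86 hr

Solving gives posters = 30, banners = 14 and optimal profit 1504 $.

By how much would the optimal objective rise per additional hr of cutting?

Binding: ink and cutting. Non-binding: paper (24 unused), collating (20 unused).
Since paper, collating are not tight, their duals are 0.
The binding rows give the dual system: 4·y_ink + 1·y_cutting = 38 and 2·y_ink + 4·y_cutting = 26.
Solving: y_ink = 9, y_cutting = 2.
Shadow price of cutting = 2.

2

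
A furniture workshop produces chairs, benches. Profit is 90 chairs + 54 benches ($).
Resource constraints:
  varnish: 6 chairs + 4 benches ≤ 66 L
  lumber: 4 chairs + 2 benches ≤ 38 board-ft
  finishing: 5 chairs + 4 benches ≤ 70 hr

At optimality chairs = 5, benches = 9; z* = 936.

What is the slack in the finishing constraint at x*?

finishing used = 5·5 + 4·9 = 61; slack = 70 − 61 = 9.

9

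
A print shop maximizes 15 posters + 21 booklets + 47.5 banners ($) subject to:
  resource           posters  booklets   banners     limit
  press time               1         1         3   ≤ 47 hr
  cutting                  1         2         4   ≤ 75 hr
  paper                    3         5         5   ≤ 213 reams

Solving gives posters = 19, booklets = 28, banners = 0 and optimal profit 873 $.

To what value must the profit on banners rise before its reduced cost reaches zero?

Binding: press time and cutting. Non-binding: paper (16 unused).
Slack constraints have shadow price 0 (complementary slackness).
From A_Bᵀ y = c: 1·y_press time + 1·y_cutting = 15; 1·y_press time + 2·y_cutting = 21.
→ y_press time = 9 and y_cutting = 6.
banners enters the basis when its profit ≥ yᵀa₃ = 9·3 + 6·4 = 51.

51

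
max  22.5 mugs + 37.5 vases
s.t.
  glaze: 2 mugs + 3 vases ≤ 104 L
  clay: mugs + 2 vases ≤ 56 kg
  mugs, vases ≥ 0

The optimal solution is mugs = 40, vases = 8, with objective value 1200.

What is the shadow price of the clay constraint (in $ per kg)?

Both glaze and clay are binding at x*.
Dual feasibility on the basic columns requires 2·y_glaze + 1·y_clay = 22.5, 3·y_glaze + 2·y_clay = 37.5.
→ y_glaze = 7.5 and y_clay = 7.5.
Shadow price of clay = 7.5.

7.5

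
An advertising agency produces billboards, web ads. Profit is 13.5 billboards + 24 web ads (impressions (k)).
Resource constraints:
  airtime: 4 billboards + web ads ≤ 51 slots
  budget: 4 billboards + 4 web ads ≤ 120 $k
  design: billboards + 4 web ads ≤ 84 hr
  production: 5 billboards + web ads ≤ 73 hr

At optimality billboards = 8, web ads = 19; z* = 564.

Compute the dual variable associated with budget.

Check each constraint at x*: airtime 51/51 (tight); budget 108/120 (slack 12); design 84/84 (tight); production 59/73 (slack 14).
By complementary slackness, y = 0 for the non-binding constraints.
From A_Bᵀ y = c: 4·y_airtime + 1·y_design = 13.5; 1·y_airtime + 4·y_design = 24.
Solving: y_airtime = 2, y_design = 5.5.
Shadow price of budget = 0.

0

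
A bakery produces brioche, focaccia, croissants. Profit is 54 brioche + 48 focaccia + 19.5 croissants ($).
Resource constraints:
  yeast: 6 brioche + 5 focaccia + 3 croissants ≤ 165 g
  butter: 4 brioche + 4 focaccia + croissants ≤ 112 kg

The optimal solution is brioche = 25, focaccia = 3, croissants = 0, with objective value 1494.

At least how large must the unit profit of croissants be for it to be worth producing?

22.5

Both yeast and butter are binding at x*.
Dual feasibility on the basic columns requires 6·y_yeast + 4·y_butter = 54, 5·y_yeast + 4·y_butter = 48.
Solving: y_yeast = 6, y_butter = 4.5.
croissants enters the basis when its profit ≥ yᵀa₃ = 6·3 + 4.5·1 = 22.5.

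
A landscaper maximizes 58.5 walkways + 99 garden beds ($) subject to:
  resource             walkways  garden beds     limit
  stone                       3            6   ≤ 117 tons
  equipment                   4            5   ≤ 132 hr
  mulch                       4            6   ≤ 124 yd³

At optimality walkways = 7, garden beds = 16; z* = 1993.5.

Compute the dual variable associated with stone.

7.5

Binding: stone and mulch. Non-binding: equipment (24 unused).
Since equipment is not tight, its dual is 0.
Dual feasibility on the basic columns requires 3·y_stone + 4·y_mulch = 58.5, 6·y_stone + 6·y_mulch = 99.
This yields shadow prices y_stone = 7.5, y_mulch = 9.
Shadow price of stone = 7.5.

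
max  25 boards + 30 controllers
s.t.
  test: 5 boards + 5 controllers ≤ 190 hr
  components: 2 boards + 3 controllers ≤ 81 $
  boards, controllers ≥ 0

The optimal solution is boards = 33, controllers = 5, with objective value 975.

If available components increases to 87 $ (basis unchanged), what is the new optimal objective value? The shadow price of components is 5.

Δb = 6, so new z* = 975 + (5)·(6) = 975 + 30 = 1005.

1005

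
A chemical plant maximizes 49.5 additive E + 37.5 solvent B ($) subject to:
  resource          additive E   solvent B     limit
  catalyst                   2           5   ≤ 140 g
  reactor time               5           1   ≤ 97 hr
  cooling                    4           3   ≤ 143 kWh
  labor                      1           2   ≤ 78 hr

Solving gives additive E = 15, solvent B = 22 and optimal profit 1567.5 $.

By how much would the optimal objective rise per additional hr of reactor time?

Binding: catalyst and reactor time. Non-binding: cooling (17 unused), labor (19 unused).
By complementary slackness, y = 0 for the non-binding constraints.
Dual feasibility on the basic columns requires 2·y_catalyst + 5·y_reactor time = 49.5, 5·y_catalyst + 1·y_reactor time = 37.5.
→ y_catalyst = 6 and y_reactor time = 7.5.
Shadow price of reactor time = 7.5.

7.5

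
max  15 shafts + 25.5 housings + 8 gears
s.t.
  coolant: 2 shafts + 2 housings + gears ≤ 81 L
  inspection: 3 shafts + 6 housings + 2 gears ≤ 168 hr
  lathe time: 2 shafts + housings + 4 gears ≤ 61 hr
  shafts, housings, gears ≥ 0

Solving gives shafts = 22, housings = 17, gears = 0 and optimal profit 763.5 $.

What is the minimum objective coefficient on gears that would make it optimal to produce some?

Check each constraint at x*: coolant 78/81 (slack 3); inspection 168/168 (tight); lathe time 61/61 (tight).
Slack constraints have shadow price 0 (complementary slackness).
The binding rows give the dual system: 3·y_inspection + 2·y_lathe time = 15 and 6·y_inspection + 1·y_lathe time = 25.5.
→ y_inspection = 4 and y_lathe time = 1.5.
gears enters the basis when its profit ≥ yᵀa₃ = 4·2 + 1.5·4 = 14.

14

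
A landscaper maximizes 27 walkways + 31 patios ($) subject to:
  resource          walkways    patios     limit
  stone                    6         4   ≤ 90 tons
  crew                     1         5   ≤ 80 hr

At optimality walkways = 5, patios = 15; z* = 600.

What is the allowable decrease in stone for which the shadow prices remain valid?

Binding constraints: stone, crew. The basis is B = [[6,4],[1,5]] with det 26.
Per unit decrease in stone, x* moves by d = (-0.1923, 0.0385).
The basis stays optimal until walkways reaches 0; allowable decrease = 26 tons.

26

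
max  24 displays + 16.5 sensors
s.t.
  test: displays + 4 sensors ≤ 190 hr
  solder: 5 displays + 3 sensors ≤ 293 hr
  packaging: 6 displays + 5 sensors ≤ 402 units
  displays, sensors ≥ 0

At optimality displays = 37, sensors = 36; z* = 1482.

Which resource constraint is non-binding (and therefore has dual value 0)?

test: 181/190 (slack 9)
solder: 293/293 (binding)
packaging: 402/402 (binding)
By complementary slackness, a constraint with positive slack has shadow price 0 → test.

test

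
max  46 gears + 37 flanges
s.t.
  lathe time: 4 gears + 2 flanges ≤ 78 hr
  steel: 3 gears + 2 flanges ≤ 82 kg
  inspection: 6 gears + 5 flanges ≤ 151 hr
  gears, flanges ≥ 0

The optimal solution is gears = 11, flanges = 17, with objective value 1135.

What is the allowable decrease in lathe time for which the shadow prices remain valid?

Binding constraints: lathe time, inspection. The basis is B = [[4,2],[6,5]] with det 8.
Per unit decrease in lathe time, x* moves by d = (-0.625, 0.75).
The basis stays optimal until gears reaches 0; allowable decrease = 17.6 hr.

17.6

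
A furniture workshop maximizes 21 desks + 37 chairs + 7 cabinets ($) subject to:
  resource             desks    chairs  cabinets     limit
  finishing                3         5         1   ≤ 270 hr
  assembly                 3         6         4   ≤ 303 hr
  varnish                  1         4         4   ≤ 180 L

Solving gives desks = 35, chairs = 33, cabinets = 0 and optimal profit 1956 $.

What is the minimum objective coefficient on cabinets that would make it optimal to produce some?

13

Binding: finishing and assembly. Non-binding: varnish (13 unused).
By complementary slackness, y = 0 for the non-binding constraint.
Dual feasibility on the basic columns requires 3·y_finishing + 3·y_assembly = 21, 5·y_finishing + 6·y_assembly = 37.
This yields shadow prices y_finishing = 5, y_assembly = 2.
cabinets enters the basis when its profit ≥ yᵀa₃ = 5·1 + 2·4 = 13.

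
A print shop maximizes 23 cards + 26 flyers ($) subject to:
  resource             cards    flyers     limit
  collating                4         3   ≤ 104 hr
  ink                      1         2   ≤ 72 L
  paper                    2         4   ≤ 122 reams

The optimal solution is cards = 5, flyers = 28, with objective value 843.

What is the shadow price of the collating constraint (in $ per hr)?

At the optimum: collating uses 104 of 104 (binding); ink uses 61 of 72 (slack = 11); paper uses 122 of 122 (binding).
By complementary slackness, y = 0 for the non-binding constraint.
From A_Bᵀ y = c: 4·y_collating + 2·y_paper = 23; 3·y_collating + 4·y_paper = 26.
→ y_collating = 4 and y_paper = 3.5.
Shadow price of collating = 4.

4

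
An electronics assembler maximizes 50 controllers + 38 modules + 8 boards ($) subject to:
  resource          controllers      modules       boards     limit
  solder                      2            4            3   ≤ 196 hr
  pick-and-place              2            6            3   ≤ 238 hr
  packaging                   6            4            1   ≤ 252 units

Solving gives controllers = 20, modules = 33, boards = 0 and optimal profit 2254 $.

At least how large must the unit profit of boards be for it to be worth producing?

Check each constraint at x*: solder 172/196 (slack 24); pick-and-place 238/238 (tight); packaging 252/252 (tight).
Slack constraints have shadow price 0 (complementary slackness).
Dual feasibility on the basic columns requires 2·y_pick-and-place + 6·y_packaging = 50, 6·y_pick-and-place + 4·y_packaging = 38.
This yields shadow prices y_pick-and-place = 1, y_packaging = 8.
boards enters the basis when its profit ≥ yᵀa₃ = 1·3 + 8·1 = 11.

11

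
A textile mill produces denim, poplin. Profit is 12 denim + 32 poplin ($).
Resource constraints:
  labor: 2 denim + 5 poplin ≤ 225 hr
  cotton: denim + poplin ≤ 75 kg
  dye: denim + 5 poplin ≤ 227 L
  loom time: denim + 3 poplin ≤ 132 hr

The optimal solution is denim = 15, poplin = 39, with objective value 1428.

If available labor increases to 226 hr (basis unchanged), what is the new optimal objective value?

1432

Check each constraint at x*: labor 225/225 (tight); cotton 54/75 (slack 21); dye 210/227 (slack 17); loom time 132/132 (tight).
Slack constraints have shadow price 0 (complementary slackness).
The binding rows give the dual system: 2·y_labor + 1·y_loom time = 12 and 5·y_labor + 3·y_loom time = 32.
→ y_labor = 4 and y_loom time = 4.
Δz = y_labor·Δb = 4 × (1) = 4, so new z* = 1428 + 4 = 1432.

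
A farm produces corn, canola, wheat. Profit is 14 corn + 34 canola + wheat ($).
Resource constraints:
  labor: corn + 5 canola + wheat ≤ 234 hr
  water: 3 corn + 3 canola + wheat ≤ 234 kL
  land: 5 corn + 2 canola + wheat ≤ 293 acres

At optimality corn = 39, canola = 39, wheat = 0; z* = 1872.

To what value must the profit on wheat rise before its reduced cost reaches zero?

8

At the optimum: labor uses 234 of 234 (binding); water uses 234 of 234 (binding); land uses 273 of 293 (slack = 20).
Since land is not tight, its dual is 0.
Dual feasibility on the basic columns requires 1·y_labor + 3·y_water = 14, 5·y_labor + 3·y_water = 34.
This yields shadow prices y_labor = 5, y_water = 3.
wheat enters the basis when its profit ≥ yᵀa₃ = 5·1 + 3·1 = 8.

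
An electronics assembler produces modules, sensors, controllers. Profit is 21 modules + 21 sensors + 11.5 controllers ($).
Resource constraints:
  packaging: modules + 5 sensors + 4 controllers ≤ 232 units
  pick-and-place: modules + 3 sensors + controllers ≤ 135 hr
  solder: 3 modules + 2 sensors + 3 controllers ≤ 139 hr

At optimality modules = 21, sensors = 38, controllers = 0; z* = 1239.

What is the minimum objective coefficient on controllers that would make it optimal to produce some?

At the optimum: packaging uses 211 of 232 (slack = 21); pick-and-place uses 135 of 135 (binding); solder uses 139 of 139 (binding).
Slack constraints have shadow price 0 (complementary slackness).
From A_Bᵀ y = c: 1·y_pick-and-place + 3·y_solder = 21; 3·y_pick-and-place + 2·y_solder = 21.
→ y_pick-and-place = 3 and y_solder = 6.
controllers enters the basis when its profit ≥ yᵀa₃ = 3·1 + 6·3 = 21.

21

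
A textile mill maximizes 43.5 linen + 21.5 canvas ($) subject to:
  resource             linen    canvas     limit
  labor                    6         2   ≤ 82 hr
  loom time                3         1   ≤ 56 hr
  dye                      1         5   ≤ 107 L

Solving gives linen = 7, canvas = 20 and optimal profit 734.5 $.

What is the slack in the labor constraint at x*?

0

labor used = 6·7 + 2·20 = 82; slack = 82 − 82 = 0.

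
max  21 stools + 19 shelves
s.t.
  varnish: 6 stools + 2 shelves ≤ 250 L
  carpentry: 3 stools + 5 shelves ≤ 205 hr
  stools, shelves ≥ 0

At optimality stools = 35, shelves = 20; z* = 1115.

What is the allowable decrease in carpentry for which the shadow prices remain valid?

Binding constraints: varnish, carpentry. The basis is B = [[6,2],[3,5]] with det 24.
Per unit decrease in carpentry, x* moves by d = (0.0833, -0.25).
The basis stays optimal until shelves reaches 0; allowable decrease = 80 hr.

80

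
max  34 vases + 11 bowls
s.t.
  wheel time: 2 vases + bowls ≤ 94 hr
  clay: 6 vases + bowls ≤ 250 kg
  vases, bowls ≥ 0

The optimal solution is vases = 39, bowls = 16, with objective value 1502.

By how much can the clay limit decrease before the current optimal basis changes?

156

Binding constraints: wheel time, clay. The basis is B = [[2,1],[6,1]] with det -4.
Per unit decrease in clay, x* moves by d = (-0.25, 0.5).
The basis stays optimal until vases reaches 0; allowable decrease = 156 kg.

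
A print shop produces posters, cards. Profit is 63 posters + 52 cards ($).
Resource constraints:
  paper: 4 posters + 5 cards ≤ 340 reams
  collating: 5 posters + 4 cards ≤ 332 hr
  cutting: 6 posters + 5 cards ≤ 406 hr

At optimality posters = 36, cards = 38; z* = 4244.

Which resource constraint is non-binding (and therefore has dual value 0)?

paper

paper: 334/340 (slack 6)
collating: 332/332 (binding)
cutting: 406/406 (binding)
By complementary slackness, a constraint with positive slack has shadow price 0 → paper.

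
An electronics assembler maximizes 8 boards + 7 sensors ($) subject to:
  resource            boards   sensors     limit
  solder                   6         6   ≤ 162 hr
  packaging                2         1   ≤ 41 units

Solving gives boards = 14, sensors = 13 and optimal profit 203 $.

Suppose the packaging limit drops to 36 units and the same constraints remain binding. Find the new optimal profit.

Both solder and packaging are binding at x*.
The binding rows give the dual system: 6·y_solder + 2·y_packaging = 8 and 6·y_solder + 1·y_packaging = 7.
→ y_solder = 1 and y_packaging = 1.
Δz = y_packaging·Δb = 1 × (-5) = -5, so new z* = 203 − 5 = 198.

198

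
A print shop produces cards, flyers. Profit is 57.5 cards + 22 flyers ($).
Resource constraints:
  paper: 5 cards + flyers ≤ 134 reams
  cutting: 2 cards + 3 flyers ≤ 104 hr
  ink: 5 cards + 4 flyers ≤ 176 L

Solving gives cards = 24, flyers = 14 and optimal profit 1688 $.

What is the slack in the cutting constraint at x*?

14

cutting used = 2·24 + 3·14 = 90; slack = 104 − 90 = 14.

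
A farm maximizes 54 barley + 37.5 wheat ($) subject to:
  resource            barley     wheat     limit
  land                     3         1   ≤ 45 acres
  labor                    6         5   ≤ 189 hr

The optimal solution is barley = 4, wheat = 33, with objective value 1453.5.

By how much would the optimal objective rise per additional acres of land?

5

At the optimum: land uses 45 of 45 (binding); labor uses 189 of 189 (binding).
The binding rows give the dual system: 3·y_land + 6·y_labor = 54 and 1·y_land + 5·y_labor = 37.5.
→ y_land = 5 and y_labor = 6.5.
Shadow price of land = 5.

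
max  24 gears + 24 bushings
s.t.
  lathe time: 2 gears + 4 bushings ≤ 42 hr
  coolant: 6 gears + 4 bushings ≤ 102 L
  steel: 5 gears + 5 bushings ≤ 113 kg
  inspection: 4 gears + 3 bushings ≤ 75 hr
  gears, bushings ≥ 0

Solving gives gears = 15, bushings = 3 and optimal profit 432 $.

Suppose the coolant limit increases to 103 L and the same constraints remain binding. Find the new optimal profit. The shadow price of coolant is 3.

435

Δb = 1, so new z* = 432 + (3)·(1) = 432 + 3 = 435.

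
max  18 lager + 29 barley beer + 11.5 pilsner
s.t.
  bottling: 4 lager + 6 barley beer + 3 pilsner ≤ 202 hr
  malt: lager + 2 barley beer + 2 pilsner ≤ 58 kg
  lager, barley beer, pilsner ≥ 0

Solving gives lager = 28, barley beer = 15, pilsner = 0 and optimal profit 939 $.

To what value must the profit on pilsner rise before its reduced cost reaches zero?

Check each constraint at x*: bottling 202/202 (tight); malt 58/58 (tight).
Dual feasibility on the basic columns requires 4·y_bottling + 1·y_malt = 18, 6·y_bottling + 2·y_malt = 29.
→ y_bottling = 3.5 and y_malt = 4.
pilsner enters the basis when its profit ≥ yᵀa₃ = 3.5·3 + 4·2 = 18.5.

18.5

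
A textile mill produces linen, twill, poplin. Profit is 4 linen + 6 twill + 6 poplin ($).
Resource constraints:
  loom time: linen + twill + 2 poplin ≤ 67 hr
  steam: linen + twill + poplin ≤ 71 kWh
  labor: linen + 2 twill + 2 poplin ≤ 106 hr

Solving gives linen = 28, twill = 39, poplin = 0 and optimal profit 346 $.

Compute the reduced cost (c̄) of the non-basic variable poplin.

-2

Check each constraint at x*: loom time 67/67 (tight); steam 67/71 (slack 4); labor 106/106 (tight).
Since steam is not tight, its dual is 0.
The binding rows give the dual system: 1·y_loom time + 1·y_labor = 4 and 1·y_loom time + 2·y_labor = 6.
Solving: y_loom time = 2, y_labor = 2.
Reduced cost of poplin: c₃ − yᵀa₃ = 6 − (2·2 + 2·2) = 6 − 8 = -2.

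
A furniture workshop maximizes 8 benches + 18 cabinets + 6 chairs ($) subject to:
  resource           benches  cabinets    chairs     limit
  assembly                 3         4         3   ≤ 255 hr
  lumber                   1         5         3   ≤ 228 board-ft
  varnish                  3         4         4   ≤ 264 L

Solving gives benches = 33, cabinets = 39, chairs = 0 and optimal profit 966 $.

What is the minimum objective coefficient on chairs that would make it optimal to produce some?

Binding: assembly and lumber. Non-binding: varnish (9 unused).
By complementary slackness, y = 0 for the non-binding constraint.
The binding rows give the dual system: 3·y_assembly + 1·y_lumber = 8 and 4·y_assembly + 5·y_lumber = 18.
This yields shadow prices y_assembly = 2, y_lumber = 2.
chairs enters the basis when its profit ≥ yᵀa₃ = 2·3 + 2·3 = 12.

12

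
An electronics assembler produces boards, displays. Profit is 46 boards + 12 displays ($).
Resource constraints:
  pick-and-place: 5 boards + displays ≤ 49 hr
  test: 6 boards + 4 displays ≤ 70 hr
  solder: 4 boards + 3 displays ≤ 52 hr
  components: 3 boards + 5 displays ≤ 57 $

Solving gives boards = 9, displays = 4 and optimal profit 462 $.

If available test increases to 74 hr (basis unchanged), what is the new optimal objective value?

At the optimum: pick-and-place uses 49 of 49 (binding); test uses 70 of 70 (binding); solder uses 48 of 52 (slack = 4); components uses 47 of 57 (slack = 10).
Since solder, components are not tight, their duals are 0.
Dual feasibility on the basic columns requires 5·y_pick-and-place + 6·y_test = 46, 1·y_pick-and-place + 4·y_test = 12.
Solving: y_pick-and-place = 8, y_test = 1.
Δz = y_test·Δb = 1 × (4) = 4, so new z* = 462 + 4 = 466.

466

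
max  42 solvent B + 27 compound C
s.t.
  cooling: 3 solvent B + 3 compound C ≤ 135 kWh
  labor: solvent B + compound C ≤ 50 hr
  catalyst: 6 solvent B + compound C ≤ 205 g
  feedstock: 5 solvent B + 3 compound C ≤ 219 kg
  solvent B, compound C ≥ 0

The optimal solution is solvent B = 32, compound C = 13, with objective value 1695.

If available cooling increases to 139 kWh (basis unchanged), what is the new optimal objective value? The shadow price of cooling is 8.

Δb = 4, so new z* = 1695 + (8)·(4) = 1695 + 32 = 1727.

1727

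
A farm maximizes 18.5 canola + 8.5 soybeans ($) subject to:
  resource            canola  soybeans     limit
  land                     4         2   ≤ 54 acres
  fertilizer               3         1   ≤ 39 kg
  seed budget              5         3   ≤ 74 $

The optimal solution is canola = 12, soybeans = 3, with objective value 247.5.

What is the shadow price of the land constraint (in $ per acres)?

Binding: land and fertilizer. Non-binding: seed budget (5 unused).
By complementary slackness, y = 0 for the non-binding constraint.
The binding rows give the dual system: 4·y_land + 3·y_fertilizer = 18.5 and 2·y_land + 1·y_fertilizer = 8.5.
This yields shadow prices y_land = 3.5, y_fertilizer = 1.5.
Shadow price of land = 3.5.

3.5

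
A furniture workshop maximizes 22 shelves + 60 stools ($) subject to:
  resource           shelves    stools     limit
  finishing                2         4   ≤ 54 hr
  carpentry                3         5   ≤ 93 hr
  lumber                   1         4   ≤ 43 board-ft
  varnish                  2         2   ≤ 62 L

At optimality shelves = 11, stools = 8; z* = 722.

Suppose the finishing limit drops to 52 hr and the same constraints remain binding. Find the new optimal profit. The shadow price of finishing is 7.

Δb = -2, so new z* = 722 + (7)·(-2) = 722 − 14 = 708.

708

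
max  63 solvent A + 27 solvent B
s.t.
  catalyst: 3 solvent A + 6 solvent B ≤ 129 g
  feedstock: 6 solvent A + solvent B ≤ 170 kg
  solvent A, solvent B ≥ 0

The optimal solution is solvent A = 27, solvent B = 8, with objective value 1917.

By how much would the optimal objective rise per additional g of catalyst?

3

Check each constraint at x*: catalyst 129/129 (tight); feedstock 170/170 (tight).
Dual feasibility on the basic columns requires 3·y_catalyst + 6·y_feedstock = 63, 6·y_catalyst + 1·y_feedstock = 27.
This yields shadow prices y_catalyst = 3, y_feedstock = 9.
Shadow price of catalyst = 3.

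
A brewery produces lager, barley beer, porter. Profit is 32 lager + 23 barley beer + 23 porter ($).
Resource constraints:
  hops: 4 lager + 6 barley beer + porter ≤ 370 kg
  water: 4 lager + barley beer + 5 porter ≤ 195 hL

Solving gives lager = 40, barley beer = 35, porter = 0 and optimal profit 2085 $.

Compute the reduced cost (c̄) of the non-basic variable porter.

-5

Check each constraint at x*: hops 370/370 (tight); water 195/195 (tight).
From A_Bᵀ y = c: 4·y_hops + 4·y_water = 32; 6·y_hops + 1·y_water = 23.
→ y_hops = 3 and y_water = 5.
Reduced cost of porter: c₃ − yᵀa₃ = 23 − (3·1 + 5·5) = 23 − 28 = -5.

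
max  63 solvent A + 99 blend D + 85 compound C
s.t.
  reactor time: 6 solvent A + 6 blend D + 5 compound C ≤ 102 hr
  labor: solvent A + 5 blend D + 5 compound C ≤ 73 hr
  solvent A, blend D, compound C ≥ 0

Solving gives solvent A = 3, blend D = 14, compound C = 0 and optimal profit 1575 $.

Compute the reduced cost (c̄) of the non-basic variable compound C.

Check each constraint at x*: reactor time 102/102 (tight); labor 73/73 (tight).
From A_Bᵀ y = c: 6·y_reactor time + 1·y_labor = 63; 6·y_reactor time + 5·y_labor = 99.
→ y_reactor time = 9 and y_labor = 9.
Reduced cost of compound C: c₃ − yᵀa₃ = 85 − (9·5 + 9·5) = 85 − 90 = -5.

-5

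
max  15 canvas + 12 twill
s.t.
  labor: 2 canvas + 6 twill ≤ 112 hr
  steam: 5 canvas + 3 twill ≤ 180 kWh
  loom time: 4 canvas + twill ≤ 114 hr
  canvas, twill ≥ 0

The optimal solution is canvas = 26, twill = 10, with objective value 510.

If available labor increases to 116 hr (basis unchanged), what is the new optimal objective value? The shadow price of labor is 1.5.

516

Δb = 4, so new z* = 510 + (1.5)·(4) = 510 + 6 = 516.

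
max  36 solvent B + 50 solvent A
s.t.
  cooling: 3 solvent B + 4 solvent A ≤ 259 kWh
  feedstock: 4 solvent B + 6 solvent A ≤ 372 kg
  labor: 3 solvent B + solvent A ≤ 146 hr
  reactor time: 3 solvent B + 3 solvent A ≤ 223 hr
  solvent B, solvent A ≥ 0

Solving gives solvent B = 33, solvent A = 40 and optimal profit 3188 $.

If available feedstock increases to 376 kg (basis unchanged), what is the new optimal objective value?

At the optimum: cooling uses 259 of 259 (binding); feedstock uses 372 of 372 (binding); labor uses 139 of 146 (slack = 7); reactor time uses 219 of 223 (slack = 4).
Slack constraints have shadow price 0 (complementary slackness).
From A_Bᵀ y = c: 3·y_cooling + 4·y_feedstock = 36; 4·y_cooling + 6·y_feedstock = 50.
This yields shadow prices y_cooling = 8, y_feedstock = 3.
Δz = y_feedstock·Δb = 3 × (4) = 12, so new z* = 3188 + 12 = 3200.

3200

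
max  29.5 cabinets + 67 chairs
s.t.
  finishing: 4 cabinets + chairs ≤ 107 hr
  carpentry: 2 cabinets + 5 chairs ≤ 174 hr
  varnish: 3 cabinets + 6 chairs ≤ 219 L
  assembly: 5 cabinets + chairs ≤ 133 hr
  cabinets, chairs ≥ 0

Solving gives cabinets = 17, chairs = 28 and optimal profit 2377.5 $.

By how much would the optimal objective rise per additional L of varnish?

At the optimum: finishing uses 96 of 107 (slack = 11); carpentry uses 174 of 174 (binding); varnish uses 219 of 219 (binding); assembly uses 113 of 133 (slack = 20).
By complementary slackness, y = 0 for the non-binding constraints.
The binding rows give the dual system: 2·y_carpentry + 3·y_varnish = 29.5 and 5·y_carpentry + 6·y_varnish = 67.
This yields shadow prices y_carpentry = 8, y_varnish = 4.5.
Shadow price of varnish = 4.5.

4.5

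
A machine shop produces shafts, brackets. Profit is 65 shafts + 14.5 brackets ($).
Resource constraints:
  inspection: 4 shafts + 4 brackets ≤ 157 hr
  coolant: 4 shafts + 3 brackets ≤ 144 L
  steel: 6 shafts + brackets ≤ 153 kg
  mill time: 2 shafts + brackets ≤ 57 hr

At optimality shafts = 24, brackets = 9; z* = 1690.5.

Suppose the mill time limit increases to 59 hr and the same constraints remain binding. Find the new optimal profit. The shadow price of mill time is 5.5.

1701.5

Δb = 2, so new z* = 1690.5 + (5.5)·(2) = 1690.5 + 11 = 1701.5.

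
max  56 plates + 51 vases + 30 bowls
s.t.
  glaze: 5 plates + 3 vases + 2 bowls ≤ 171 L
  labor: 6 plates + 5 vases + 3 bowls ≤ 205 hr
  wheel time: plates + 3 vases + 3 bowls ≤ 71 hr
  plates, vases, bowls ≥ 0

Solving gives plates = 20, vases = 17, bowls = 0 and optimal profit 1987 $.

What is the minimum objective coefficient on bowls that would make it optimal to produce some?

Binding: labor and wheel time. Non-binding: glaze (20 unused).
By complementary slackness, y = 0 for the non-binding constraint.
Dual feasibility on the basic columns requires 6·y_labor + 1·y_wheel time = 56, 5·y_labor + 3·y_wheel time = 51.
This yields shadow prices y_labor = 9, y_wheel time = 2.
bowls enters the basis when its profit ≥ yᵀa₃ = 9·3 + 2·3 = 33.

33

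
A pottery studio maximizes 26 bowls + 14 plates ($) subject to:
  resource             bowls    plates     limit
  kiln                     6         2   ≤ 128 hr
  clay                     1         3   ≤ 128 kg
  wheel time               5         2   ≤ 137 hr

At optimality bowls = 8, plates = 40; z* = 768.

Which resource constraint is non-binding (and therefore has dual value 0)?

wheel time

kiln: 128/128 (binding)
clay: 128/128 (binding)
wheel time: 120/137 (slack 17)
By complementary slackness, a constraint with positive slack has shadow price 0 → wheel time.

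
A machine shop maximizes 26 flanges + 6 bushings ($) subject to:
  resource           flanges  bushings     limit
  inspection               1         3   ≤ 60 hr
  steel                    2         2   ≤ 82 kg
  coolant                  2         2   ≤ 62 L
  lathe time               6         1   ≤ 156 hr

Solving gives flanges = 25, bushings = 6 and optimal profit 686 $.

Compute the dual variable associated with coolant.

Binding: coolant and lathe time. Non-binding: inspection (17 unused), steel (20 unused).
Slack constraints have shadow price 0 (complementary slackness).
The binding rows give the dual system: 2·y_coolant + 6·y_lathe time = 26 and 2·y_coolant + 1·y_lathe time = 6.
→ y_coolant = 1 and y_lathe time = 4.
Shadow price of coolant = 1.

1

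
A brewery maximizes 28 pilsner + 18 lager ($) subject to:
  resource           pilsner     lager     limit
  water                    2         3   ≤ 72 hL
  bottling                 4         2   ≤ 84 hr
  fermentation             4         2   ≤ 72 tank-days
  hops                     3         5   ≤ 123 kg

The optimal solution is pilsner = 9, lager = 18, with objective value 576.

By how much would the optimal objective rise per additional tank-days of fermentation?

Check each constraint at x*: water 72/72 (tight); bottling 72/84 (slack 12); fermentation 72/72 (tight); hops 117/123 (slack 6).
Since bottling, hops are not tight, their duals are 0.
Dual feasibility on the basic columns requires 2·y_water + 4·y_fermentation = 28, 3·y_water + 2·y_fermentation = 18.
This yields shadow prices y_water = 2, y_fermentation = 6.
Shadow price of fermentation = 6.

6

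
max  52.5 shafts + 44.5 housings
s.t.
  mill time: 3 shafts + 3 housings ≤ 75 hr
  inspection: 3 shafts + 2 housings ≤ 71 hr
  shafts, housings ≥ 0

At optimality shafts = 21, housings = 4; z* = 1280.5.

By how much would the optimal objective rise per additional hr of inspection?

Both mill time and inspection are binding at x*.
From A_Bᵀ y = c: 3·y_mill time + 3·y_inspection = 52.5; 3·y_mill time + 2·y_inspection = 44.5.
Solving: y_mill time = 9.5, y_inspection = 8.
Shadow price of inspection = 8.

8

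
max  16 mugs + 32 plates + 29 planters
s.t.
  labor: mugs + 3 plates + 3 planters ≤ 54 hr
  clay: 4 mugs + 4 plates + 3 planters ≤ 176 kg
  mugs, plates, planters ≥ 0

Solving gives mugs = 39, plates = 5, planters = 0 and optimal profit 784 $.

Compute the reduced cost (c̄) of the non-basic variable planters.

Both labor and clay are binding at x*.
The binding rows give the dual system: 1·y_labor + 4·y_clay = 16 and 3·y_labor + 4·y_clay = 32.
Solving: y_labor = 8, y_clay = 2.
Reduced cost of planters: c₃ − yᵀa₃ = 29 − (8·3 + 2·3) = 29 − 30 = -1.

-1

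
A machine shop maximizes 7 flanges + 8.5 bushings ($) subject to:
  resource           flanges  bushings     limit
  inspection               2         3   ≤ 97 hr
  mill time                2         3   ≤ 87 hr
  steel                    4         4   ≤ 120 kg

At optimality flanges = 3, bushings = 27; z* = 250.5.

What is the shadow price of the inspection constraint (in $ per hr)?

0

At the optimum: inspection uses 87 of 97 (slack = 10); mill time uses 87 of 87 (binding); steel uses 120 of 120 (binding).
By complementary slackness, y = 0 for the non-binding constraint.
The binding rows give the dual system: 2·y_mill time + 4·y_steel = 7 and 3·y_mill time + 4·y_steel = 8.5.
This yields shadow prices y_mill time = 1.5, y_steel = 1.
Shadow price of inspection = 0.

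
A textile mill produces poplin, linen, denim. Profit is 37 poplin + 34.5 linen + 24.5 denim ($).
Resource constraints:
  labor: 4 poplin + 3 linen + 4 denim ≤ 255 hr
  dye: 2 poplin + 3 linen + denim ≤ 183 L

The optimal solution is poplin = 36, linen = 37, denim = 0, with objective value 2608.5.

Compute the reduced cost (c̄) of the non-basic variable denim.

Check each constraint at x*: labor 255/255 (tight); dye 183/183 (tight).
Dual feasibility on the basic columns requires 4·y_labor + 2·y_dye = 37, 3·y_labor + 3·y_dye = 34.5.
This yields shadow prices y_labor = 7, y_dye = 4.5.
Reduced cost of denim: c₃ − yᵀa₃ = 24.5 − (7·4 + 4.5·1) = 24.5 − 32.5 = -8.

-8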